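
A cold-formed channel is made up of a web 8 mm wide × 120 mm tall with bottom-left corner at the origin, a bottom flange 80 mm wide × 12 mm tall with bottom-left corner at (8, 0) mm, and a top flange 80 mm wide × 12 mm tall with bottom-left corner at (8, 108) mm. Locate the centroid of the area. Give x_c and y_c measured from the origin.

x_c = 33.33 mm, y_c = 60.00 mm

Part | A | x̄ᵢ | ȳᵢ | A·x̄ᵢ | A·ȳᵢ
web | 960.00 | 4.00 | 60.00 | 3840.00 | 57600.00
bottom flange | 960.00 | 48.00 | 6.00 | 46080.00 | 5760.00
top flange | 960.00 | 48.00 | 114.00 | 46080.00 | 109440.00
Σ | 2880.00 |  |  | 96000.00 | 172800.00
x_c = 96000.00 / 2880.00 = 33.33 mm
y_c = 172800.00 / 2880.00 = 60.00 mm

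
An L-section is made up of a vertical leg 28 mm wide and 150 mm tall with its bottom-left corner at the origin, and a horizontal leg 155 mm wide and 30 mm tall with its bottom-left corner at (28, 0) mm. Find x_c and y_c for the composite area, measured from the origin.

x_c = 62.08 mm, y_c = 43.47 mm

vertical leg: A = 28 × 150 = 4200.00, centroid at (14.00, 75.00).
horizontal leg: A = 155 × 30 = 4650.00, centroid at (105.50, 15.00).
ΣA = 8850.00 mm², ΣAx_c = 549375.00 mm³, ΣAy_c = 384750.00 mm³.
x_c = 549375.00/8850.00 = 62.08 mm; y_c = 384750.00/8850.00 = 43.47 mm.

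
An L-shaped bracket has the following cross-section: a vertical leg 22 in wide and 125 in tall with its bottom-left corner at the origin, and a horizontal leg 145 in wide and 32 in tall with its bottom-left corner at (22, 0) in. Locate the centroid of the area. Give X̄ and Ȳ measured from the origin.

X̄ = 63.43 in, Ȳ = 33.30 in

Part | A | x̄ᵢ | ȳᵢ | A·x̄ᵢ | A·ȳᵢ
vertical leg | 2750.00 | 11.00 | 62.50 | 30250.00 | 171875.00
horizontal leg | 4640.00 | 94.50 | 16.00 | 438480.00 | 74240.00
Σ | 7390.00 |  |  | 468730.00 | 246115.00
X̄ = 468730.00 / 7390.00 = 63.43 in
Ȳ = 246115.00 / 7390.00 = 33.30 in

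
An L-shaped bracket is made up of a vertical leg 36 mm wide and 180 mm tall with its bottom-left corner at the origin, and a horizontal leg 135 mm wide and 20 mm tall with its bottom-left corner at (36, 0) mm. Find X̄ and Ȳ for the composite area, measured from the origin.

Part | A | x̄ᵢ | ȳᵢ | A·x̄ᵢ | A·ȳᵢ
vertical leg | 6480.00 | 18.00 | 90.00 | 116640.00 | 583200.00
horizontal leg | 2700.00 | 103.50 | 10.00 | 279450.00 | 27000.00
Σ | 9180.00 |  |  | 396090.00 | 610200.00
X̄ = 396090.00 / 9180.00 = 43.15 mm
Ȳ = 610200.00 / 9180.00 = 66.47 mm

X̄ = 43.15 mm, Ȳ = 66.47 mm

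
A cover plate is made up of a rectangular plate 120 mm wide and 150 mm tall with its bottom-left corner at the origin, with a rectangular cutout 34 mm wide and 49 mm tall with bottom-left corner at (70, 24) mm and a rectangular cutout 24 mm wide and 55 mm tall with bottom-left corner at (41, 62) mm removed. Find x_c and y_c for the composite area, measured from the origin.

plate: A = 120 × 150 = 18000.00, centroid at (60.00, 75.00).
hole 1: A = −(34 × 49) = -1666.00, centroid at (87.00, 48.50).
hole 2: A = −(24 × 55) = -1320.00, centroid at (53.00, 89.50).
ΣA = 15014.00 mm², ΣAx_c = 865098.00 mm³, ΣAy_c = 1151059.00 mm³.
x_c = 865098.00/15014.00 = 57.62 mm; y_c = 1151059.00/15014.00 = 76.67 mm.

x_c = 57.62 mm, y_c = 76.67 mm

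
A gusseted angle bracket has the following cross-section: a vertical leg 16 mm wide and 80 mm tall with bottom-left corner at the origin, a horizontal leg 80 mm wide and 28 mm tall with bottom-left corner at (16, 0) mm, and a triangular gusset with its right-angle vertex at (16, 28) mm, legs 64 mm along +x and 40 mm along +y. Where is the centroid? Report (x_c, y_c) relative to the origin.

x_c = 38.22 mm, y_c = 28.22 mm

Part | A | x̄ᵢ | ȳᵢ | A·x̄ᵢ | A·ȳᵢ
vertical leg | 1280.00 | 8.00 | 40.00 | 10240.00 | 51200.00
horizontal leg | 2240.00 | 56.00 | 14.00 | 125440.00 | 31360.00
gusset | 1280.00 | 37.33 | 41.33 | 47786.67 | 52906.67
Σ | 4800.00 |  |  | 183466.67 | 135466.67
x_c = 183466.67 / 4800.00 = 38.22 mm
y_c = 135466.67 / 4800.00 = 28.22 mm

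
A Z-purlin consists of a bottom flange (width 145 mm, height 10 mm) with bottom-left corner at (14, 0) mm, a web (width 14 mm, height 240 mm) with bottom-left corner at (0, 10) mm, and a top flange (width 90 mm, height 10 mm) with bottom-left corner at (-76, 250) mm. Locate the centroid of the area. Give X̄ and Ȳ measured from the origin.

bottom flange: A = 145 × 10 = 1450.00, centroid at (86.50, 5.00).
web: A = 14 × 240 = 3360.00, centroid at (7.00, 130.00).
top flange: A = 90 × 10 = 900.00, centroid at (-31.00, 255.00).
ΣA = 5710.00 mm², ΣAX̄ = 121045.00 mm³, ΣAȲ = 673550.00 mm³.
X̄ = 121045.00/5710.00 = 21.20 mm; Ȳ = 673550.00/5710.00 = 117.96 mm.

X̄ = 21.20 mm, Ȳ = 117.96 mm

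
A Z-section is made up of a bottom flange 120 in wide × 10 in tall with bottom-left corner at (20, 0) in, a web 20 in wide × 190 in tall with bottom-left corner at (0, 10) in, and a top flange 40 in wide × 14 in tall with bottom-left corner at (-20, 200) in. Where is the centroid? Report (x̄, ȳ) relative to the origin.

bottom flange: A = 120 × 10 = 1200.00, centroid at (80.00, 5.00).
web: A = 20 × 190 = 3800.00, centroid at (10.00, 105.00).
top flange: A = 40 × 14 = 560.00, centroid at (0.00, 207.00).
ΣA = 5560.00 in², ΣAx̄ = 134000.00 in³, ΣAȳ = 520920.00 in³.
x̄ = 134000.00/5560.00 = 24.10 in; ȳ = 520920.00/5560.00 = 93.69 in.

x̄ = 24.10 in, ȳ = 93.69 in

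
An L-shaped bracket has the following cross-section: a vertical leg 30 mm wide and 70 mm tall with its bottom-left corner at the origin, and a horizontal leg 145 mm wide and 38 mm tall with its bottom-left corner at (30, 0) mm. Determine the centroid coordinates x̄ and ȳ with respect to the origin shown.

vertical leg: A = 30 × 70 = 2100.00, centroid at (15.00, 35.00).
horizontal leg: A = 145 × 38 = 5510.00, centroid at (102.50, 19.00).
ΣA = 7610.00 mm², ΣAx̄ = 596275.00 mm³, ΣAȳ = 178190.00 mm³.
x̄ = 596275.00/7610.00 = 78.35 mm; ȳ = 178190.00/7610.00 = 23.42 mm.

x̄ = 78.35 mm, ȳ = 23.42 mm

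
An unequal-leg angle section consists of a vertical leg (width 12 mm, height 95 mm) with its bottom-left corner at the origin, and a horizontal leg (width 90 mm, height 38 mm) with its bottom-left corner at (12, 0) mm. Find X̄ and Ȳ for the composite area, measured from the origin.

X̄ = 44.25 mm, Ȳ = 26.12 mm

Part | A | x̄ᵢ | ȳᵢ | A·x̄ᵢ | A·ȳᵢ
vertical leg | 1140.00 | 6.00 | 47.50 | 6840.00 | 54150.00
horizontal leg | 3420.00 | 57.00 | 19.00 | 194940.00 | 64980.00
Σ | 4560.00 |  |  | 201780.00 | 119130.00
X̄ = 201780.00 / 4560.00 = 44.25 mm
Ȳ = 119130.00 / 4560.00 = 26.12 mm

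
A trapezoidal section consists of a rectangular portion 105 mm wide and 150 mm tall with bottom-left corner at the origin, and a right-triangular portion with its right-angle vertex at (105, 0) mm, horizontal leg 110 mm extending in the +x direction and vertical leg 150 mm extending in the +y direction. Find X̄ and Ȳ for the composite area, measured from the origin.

Part | A | x̄ᵢ | ȳᵢ | A·x̄ᵢ | A·ȳᵢ
rectangular portion | 15750.00 | 52.50 | 75.00 | 826875.00 | 1181250.00
triangular portion | 8250.00 | 141.67 | 50.00 | 1168750.00 | 412500.00
Σ | 24000.00 |  |  | 1995625.00 | 1593750.00
X̄ = 1995625.00 / 24000.00 = 83.15 mm
Ȳ = 1593750.00 / 24000.00 = 66.41 mm

X̄ = 83.15 mm, Ȳ = 66.41 mm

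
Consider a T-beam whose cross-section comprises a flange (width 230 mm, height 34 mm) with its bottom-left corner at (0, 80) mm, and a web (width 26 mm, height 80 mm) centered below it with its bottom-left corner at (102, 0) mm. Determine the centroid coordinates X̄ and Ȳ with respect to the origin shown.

X̄ = 115.00 mm, Ȳ = 85.02 mm

web: A = 26 × 80 = 2080.00, centroid at (115.00, 40.00).
flange: A = 230 × 34 = 7820.00, centroid at (115.00, 97.00).
ΣA = 9900.00 mm², ΣAX̄ = 1138500.00 mm³, ΣAȲ = 841740.00 mm³.
X̄ = 1138500.00/9900.00 = 115.00 mm; Ȳ = 841740.00/9900.00 = 85.02 mm.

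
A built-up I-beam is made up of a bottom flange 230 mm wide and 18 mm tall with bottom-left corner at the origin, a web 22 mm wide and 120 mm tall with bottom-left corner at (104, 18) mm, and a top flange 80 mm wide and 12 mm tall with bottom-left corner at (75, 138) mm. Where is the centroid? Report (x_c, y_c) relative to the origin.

bottom flange: A = 230 × 18 = 4140.00, centroid at (115.00, 9.00).
web: A = 22 × 120 = 2640.00, centroid at (115.00, 78.00).
top flange: A = 80 × 12 = 960.00, centroid at (115.00, 144.00).
ΣA = 7740.00 mm²
ΣAx_c = (4140.00)(115.00) + (2640.00)(115.00) + (960.00)(115.00) = 890100.00 mm³
ΣAy_c = (4140.00)(9.00) + (2640.00)(78.00) + (960.00)(144.00) = 381420.00 mm³
x_c = 890100.00 / 7740.00 = 115.00 mm
y_c = 381420.00 / 7740.00 = 49.28 mm

x_c = 115.00 mm, y_c = 49.28 mm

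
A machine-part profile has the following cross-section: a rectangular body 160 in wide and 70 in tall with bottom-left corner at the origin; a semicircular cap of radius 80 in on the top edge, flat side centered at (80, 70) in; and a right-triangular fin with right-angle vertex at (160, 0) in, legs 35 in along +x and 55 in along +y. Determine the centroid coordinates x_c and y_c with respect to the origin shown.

rectangular body: A = 160 × 70 = 11200.00, centroid at (80.00, 35.00).
semicircular top: A = ½π·80² = 10053.10, centroid at (80.00, 103.95).
triangular fin: A = ½·35·55 = 962.50, centroid at (171.67, 18.33).
ΣA = 22215.60 in²
ΣAx_c = (11200.00)(80.00) + (10053.10)(80.00) + (962.50)(171.67) = 1865476.89 in³
ΣAy_c = (11200.00)(35.00) + (10053.10)(103.95) + (962.50)(18.33) = 1454695.92 in³
x_c = 1865476.89 / 22215.60 = 83.97 in
y_c = 1454695.92 / 22215.60 = 65.48 in

x_c = 83.97 in, y_c = 65.48 in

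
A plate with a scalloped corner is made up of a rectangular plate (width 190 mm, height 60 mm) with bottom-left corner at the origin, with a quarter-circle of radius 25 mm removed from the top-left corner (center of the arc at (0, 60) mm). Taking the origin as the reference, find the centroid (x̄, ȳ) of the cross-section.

Part | A | x̄ᵢ | ȳᵢ | A·x̄ᵢ | A·ȳᵢ
plate | 11400.00 | 95.00 | 30.00 | 1083000.00 | 342000.00
removed quarter-circle | -490.87 | 10.61 | 49.39 | -5208.33 | -24244.10
Σ | 10909.13 |  |  | 1077791.67 | 317755.90
x̄ = 1077791.67 / 10909.13 = 98.80 mm
ȳ = 317755.90 / 10909.13 = 29.13 mm

x̄ = 98.80 mm, ȳ = 29.13 mm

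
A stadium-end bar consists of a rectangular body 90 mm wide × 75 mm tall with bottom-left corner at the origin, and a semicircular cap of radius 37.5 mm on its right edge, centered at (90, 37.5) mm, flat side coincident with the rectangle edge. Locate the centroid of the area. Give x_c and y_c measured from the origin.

rectangular body: A = 90 × 75 = 6750.00, centroid at (45.00, 37.50).
semicircular end: A = ½π·37.5² = 2208.93, centroid at (105.92, 37.50).
ΣA = 8958.93 mm²
ΣAx_c = (6750.00)(45.00) + (2208.93)(105.92) = 537710.16 mm³
ΣAy_c = (6750.00)(37.50) + (2208.93)(37.50) = 335959.96 mm³
x_c = 537710.16 / 8958.93 = 60.02 mm
y_c = 335959.96 / 8958.93 = 37.50 mm

x_c = 60.02 mm, y_c = 37.50 mm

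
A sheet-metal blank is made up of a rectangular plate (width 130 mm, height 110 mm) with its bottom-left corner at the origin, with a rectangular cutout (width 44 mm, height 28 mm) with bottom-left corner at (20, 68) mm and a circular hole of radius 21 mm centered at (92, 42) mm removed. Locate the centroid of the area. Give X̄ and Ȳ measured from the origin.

X̄ = 64.22 mm, Ȳ = 53.69 mm

plate: A = 130 × 110 = 14300.00, centroid at (65.00, 55.00).
hole 1: A = −(44 × 28) = -1232.00, centroid at (42.00, 82.00).
hole 2: A = −π·21² = -1385.44, centroid at (92.00, 42.00).
ΣA = 11682.56 mm²
ΣAX̄ = (14300.00)(65.00) + (-1232.00)(42.00) + (-1385.44)(92.00) = 750295.30 mm³
ΣAȲ = (14300.00)(55.00) + (-1232.00)(82.00) + (-1385.44)(42.00) = 627287.42 mm³
X̄ = 750295.30 / 11682.56 = 64.22 mm
Ȳ = 627287.42 / 11682.56 = 53.69 mm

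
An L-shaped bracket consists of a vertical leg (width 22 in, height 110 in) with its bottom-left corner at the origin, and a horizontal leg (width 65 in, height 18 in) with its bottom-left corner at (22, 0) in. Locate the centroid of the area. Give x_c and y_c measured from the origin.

x_c = 25.18 in, y_c = 40.01 in

vertical leg: A = 22 × 110 = 2420.00, centroid at (11.00, 55.00).
horizontal leg: A = 65 × 18 = 1170.00, centroid at (54.50, 9.00).
ΣA = 3590.00 in², ΣAx_c = 90385.00 in³, ΣAy_c = 143630.00 in³.
x_c = 90385.00/3590.00 = 25.18 in; y_c = 143630.00/3590.00 = 40.01 in.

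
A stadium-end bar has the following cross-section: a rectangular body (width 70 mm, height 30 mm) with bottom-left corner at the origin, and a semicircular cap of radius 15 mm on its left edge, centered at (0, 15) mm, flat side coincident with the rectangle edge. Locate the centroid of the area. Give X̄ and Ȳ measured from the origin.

X̄ = 29.04 mm, Ȳ = 15.00 mm

Part | A | x̄ᵢ | ȳᵢ | A·x̄ᵢ | A·ȳᵢ
rectangular body | 2100.00 | 35.00 | 15.00 | 73500.00 | 31500.00
semicircular end | 353.43 | -6.37 | 15.00 | -2250.00 | 5301.44
Σ | 2453.43 |  |  | 71250.00 | 36801.44
X̄ = 71250.00 / 2453.43 = 29.04 mm
Ȳ = 36801.44 / 2453.43 = 15.00 mm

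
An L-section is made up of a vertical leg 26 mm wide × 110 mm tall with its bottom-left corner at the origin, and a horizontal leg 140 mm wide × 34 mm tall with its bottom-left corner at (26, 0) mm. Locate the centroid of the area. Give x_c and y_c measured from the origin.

x_c = 64.85 mm, y_c = 31.26 mm

Part | A | x̄ᵢ | ȳᵢ | A·x̄ᵢ | A·ȳᵢ
vertical leg | 2860.00 | 13.00 | 55.00 | 37180.00 | 157300.00
horizontal leg | 4760.00 | 96.00 | 17.00 | 456960.00 | 80920.00
Σ | 7620.00 |  |  | 494140.00 | 238220.00
x_c = 494140.00 / 7620.00 = 64.85 mm
y_c = 238220.00 / 7620.00 = 31.26 mm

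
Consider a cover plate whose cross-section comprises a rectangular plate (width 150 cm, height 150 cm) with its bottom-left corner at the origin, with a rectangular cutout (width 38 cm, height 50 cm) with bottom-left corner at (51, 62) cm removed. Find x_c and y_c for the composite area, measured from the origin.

plate: A = 150 × 150 = 22500.00, centroid at (75.00, 75.00).
hole: A = −(38 × 50) = -1900.00, centroid at (70.00, 87.00).
ΣA = 20600.00 cm²
ΣAx_c = (22500.00)(75.00) + (-1900.00)(70.00) = 1554500.00 cm³
ΣAy_c = (22500.00)(75.00) + (-1900.00)(87.00) = 1522200.00 cm³
x_c = 1554500.00 / 20600.00 = 75.46 cm
y_c = 1522200.00 / 20600.00 = 73.89 cm

x_c = 75.46 cm, y_c = 73.89 cm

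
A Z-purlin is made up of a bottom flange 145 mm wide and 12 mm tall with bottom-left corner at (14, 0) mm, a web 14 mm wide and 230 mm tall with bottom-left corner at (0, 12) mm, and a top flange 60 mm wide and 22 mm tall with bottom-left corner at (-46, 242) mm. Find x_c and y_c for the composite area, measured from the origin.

x_c = 24.19 mm, y_c = 119.96 mm

Part | A | x̄ᵢ | ȳᵢ | A·x̄ᵢ | A·ȳᵢ
bottom flange | 1740.00 | 86.50 | 6.00 | 150510.00 | 10440.00
web | 3220.00 | 7.00 | 127.00 | 22540.00 | 408940.00
top flange | 1320.00 | -16.00 | 253.00 | -21120.00 | 333960.00
Σ | 6280.00 |  |  | 151930.00 | 753340.00
x_c = 151930.00 / 6280.00 = 24.19 mm
y_c = 753340.00 / 6280.00 = 119.96 mm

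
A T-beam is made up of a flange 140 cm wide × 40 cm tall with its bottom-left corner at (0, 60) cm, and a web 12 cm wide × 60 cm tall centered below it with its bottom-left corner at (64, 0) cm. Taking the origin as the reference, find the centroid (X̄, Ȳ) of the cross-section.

X̄ = 70.00 cm, Ȳ = 74.30 cm

Part | A | x̄ᵢ | ȳᵢ | A·x̄ᵢ | A·ȳᵢ
web | 720.00 | 70.00 | 30.00 | 50400.00 | 21600.00
flange | 5600.00 | 70.00 | 80.00 | 392000.00 | 448000.00
Σ | 6320.00 |  |  | 442400.00 | 469600.00
X̄ = 442400.00 / 6320.00 = 70.00 cm
Ȳ = 469600.00 / 6320.00 = 74.30 cm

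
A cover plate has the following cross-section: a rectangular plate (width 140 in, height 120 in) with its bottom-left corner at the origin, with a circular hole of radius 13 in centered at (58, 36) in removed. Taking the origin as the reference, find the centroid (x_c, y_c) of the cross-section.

x_c = 70.39 in, y_c = 60.78 in

plate: A = 140 × 120 = 16800.00, centroid at (70.00, 60.00).
hole: A = −π·13² = -530.93, centroid at (58.00, 36.00).
ΣA = 16269.07 in², ΣAx_c = 1145206.11 in³, ΣAy_c = 988886.55 in³.
x_c = 1145206.11/16269.07 = 70.39 in; y_c = 988886.55/16269.07 = 60.78 in.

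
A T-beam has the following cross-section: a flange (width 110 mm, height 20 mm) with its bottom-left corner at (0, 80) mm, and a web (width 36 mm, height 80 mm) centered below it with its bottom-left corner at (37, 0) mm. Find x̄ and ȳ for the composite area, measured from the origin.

x̄ = 55.00 mm, ȳ = 61.65 mm

web: A = 36 × 80 = 2880.00, centroid at (55.00, 40.00).
flange: A = 110 × 20 = 2200.00, centroid at (55.00, 90.00).
ΣA = 5080.00 mm²
ΣAx̄ = (2880.00)(55.00) + (2200.00)(55.00) = 279400.00 mm³
ΣAȳ = (2880.00)(40.00) + (2200.00)(90.00) = 313200.00 mm³
x̄ = 279400.00 / 5080.00 = 55.00 mm
ȳ = 313200.00 / 5080.00 = 61.65 mm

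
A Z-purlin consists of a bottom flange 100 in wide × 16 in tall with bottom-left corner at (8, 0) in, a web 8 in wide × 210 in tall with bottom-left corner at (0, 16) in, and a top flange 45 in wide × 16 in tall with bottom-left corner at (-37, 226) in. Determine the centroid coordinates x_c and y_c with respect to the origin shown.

bottom flange: A = 100 × 16 = 1600.00, centroid at (58.00, 8.00).
web: A = 8 × 210 = 1680.00, centroid at (4.00, 121.00).
top flange: A = 45 × 16 = 720.00, centroid at (-14.50, 234.00).
ΣA = 4000.00 in², ΣAx_c = 89080.00 in³, ΣAy_c = 384560.00 in³.
x_c = 89080.00/4000.00 = 22.27 in; y_c = 384560.00/4000.00 = 96.14 in.

x_c = 22.27 in, y_c = 96.14 in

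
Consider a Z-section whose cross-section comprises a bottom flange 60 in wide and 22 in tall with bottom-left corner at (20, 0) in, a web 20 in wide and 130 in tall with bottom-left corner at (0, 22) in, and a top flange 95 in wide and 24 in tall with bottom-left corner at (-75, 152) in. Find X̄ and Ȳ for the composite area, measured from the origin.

bottom flange: A = 60 × 22 = 1320.00, centroid at (50.00, 11.00).
web: A = 20 × 130 = 2600.00, centroid at (10.00, 87.00).
top flange: A = 95 × 24 = 2280.00, centroid at (-27.50, 164.00).
ΣA = 6200.00 in²
ΣAX̄ = (1320.00)(50.00) + (2600.00)(10.00) + (2280.00)(-27.50) = 29300.00 in³
ΣAȲ = (1320.00)(11.00) + (2600.00)(87.00) + (2280.00)(164.00) = 614640.00 in³
X̄ = 29300.00 / 6200.00 = 4.73 in
Ȳ = 614640.00 / 6200.00 = 99.14 in

X̄ = 4.73 in, Ȳ = 99.14 in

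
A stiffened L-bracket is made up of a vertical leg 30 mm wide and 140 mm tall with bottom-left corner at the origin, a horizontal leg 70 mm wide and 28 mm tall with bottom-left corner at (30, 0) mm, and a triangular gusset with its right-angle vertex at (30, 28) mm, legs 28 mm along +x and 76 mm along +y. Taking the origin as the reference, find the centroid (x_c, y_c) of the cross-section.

Part | A | x̄ᵢ | ȳᵢ | A·x̄ᵢ | A·ȳᵢ
vertical leg | 4200.00 | 15.00 | 70.00 | 63000.00 | 294000.00
horizontal leg | 1960.00 | 65.00 | 14.00 | 127400.00 | 27440.00
gusset | 1064.00 | 39.33 | 53.33 | 41850.67 | 56746.67
Σ | 7224.00 |  |  | 232250.67 | 378186.67
x_c = 232250.67 / 7224.00 = 32.15 mm
y_c = 378186.67 / 7224.00 = 52.35 mm

x_c = 32.15 mm, y_c = 52.35 mm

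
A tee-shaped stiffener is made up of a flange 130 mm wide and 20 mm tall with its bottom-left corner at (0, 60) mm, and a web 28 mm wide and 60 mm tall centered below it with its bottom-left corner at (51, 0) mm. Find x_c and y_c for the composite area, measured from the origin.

Part | A | x̄ᵢ | ȳᵢ | A·x̄ᵢ | A·ȳᵢ
web | 1680.00 | 65.00 | 30.00 | 109200.00 | 50400.00
flange | 2600.00 | 65.00 | 70.00 | 169000.00 | 182000.00
Σ | 4280.00 |  |  | 278200.00 | 232400.00
x_c = 278200.00 / 4280.00 = 65.00 mm
y_c = 232400.00 / 4280.00 = 54.30 mm

x_c = 65.00 mm, y_c = 54.30 mm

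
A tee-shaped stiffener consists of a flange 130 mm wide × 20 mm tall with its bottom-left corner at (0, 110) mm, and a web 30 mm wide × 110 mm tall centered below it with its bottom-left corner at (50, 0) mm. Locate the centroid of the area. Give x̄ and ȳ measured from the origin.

Part | A | x̄ᵢ | ȳᵢ | A·x̄ᵢ | A·ȳᵢ
web | 3300.00 | 65.00 | 55.00 | 214500.00 | 181500.00
flange | 2600.00 | 65.00 | 120.00 | 169000.00 | 312000.00
Σ | 5900.00 |  |  | 383500.00 | 493500.00
x̄ = 383500.00 / 5900.00 = 65.00 mm
ȳ = 493500.00 / 5900.00 = 83.64 mm

x̄ = 65.00 mm, ȳ = 83.64 mm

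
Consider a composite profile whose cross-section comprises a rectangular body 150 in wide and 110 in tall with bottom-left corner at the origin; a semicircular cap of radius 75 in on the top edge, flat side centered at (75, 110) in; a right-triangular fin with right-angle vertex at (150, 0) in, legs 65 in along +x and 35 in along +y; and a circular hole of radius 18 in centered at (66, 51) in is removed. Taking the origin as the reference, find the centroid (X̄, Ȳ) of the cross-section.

X̄ = 79.68 in, Ȳ = 83.36 in

Part | A | x̄ᵢ | ȳᵢ | A·x̄ᵢ | A·ȳᵢ
rectangular body | 16500.00 | 75.00 | 55.00 | 1237500.00 | 907500.00
semicircular top | 8835.73 | 75.00 | 141.83 | 662679.70 | 1253180.23
triangular fin | 1137.50 | 171.67 | 11.67 | 195270.83 | 13270.83
hole | -1017.88 | 66.00 | 51.00 | -67179.82 | -51911.68
Σ | 25455.35 |  |  | 2028270.72 | 2122039.38
X̄ = 2028270.72 / 25455.35 = 79.68 in
Ȳ = 2122039.38 / 25455.35 = 83.36 in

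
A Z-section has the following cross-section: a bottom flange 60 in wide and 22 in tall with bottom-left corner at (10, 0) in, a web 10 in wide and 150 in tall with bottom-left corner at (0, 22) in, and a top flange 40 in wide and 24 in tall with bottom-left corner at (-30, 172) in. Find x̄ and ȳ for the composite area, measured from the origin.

x̄ = 13.41 in, ȳ = 89.06 in

bottom flange: A = 60 × 22 = 1320.00, centroid at (40.00, 11.00).
web: A = 10 × 150 = 1500.00, centroid at (5.00, 97.00).
top flange: A = 40 × 24 = 960.00, centroid at (-10.00, 184.00).
ΣA = 3780.00 in², ΣAx̄ = 50700.00 in³, ΣAȳ = 336660.00 in³.
x̄ = 50700.00/3780.00 = 13.41 in; ȳ = 336660.00/3780.00 = 89.06 in.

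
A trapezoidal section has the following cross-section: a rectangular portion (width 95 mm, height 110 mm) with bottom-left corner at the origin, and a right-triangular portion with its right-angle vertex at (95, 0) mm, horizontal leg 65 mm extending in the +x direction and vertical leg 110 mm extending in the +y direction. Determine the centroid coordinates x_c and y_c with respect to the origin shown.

x_c = 65.13 mm, y_c = 50.33 mm

rectangular portion: A = 95 × 110 = 10450.00, centroid at (47.50, 55.00).
triangular portion: A = ½·65·110 = 3575.00, centroid at (116.67, 36.67).
ΣA = 14025.00 mm², ΣAx_c = 913458.33 mm³, ΣAy_c = 705833.33 mm³.
x_c = 913458.33/14025.00 = 65.13 mm; y_c = 705833.33/14025.00 = 50.33 mm.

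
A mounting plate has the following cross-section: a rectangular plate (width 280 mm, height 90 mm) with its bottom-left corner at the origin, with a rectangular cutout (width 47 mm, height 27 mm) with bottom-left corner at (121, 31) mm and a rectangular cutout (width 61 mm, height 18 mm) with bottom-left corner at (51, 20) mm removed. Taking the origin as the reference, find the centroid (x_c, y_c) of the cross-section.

x_c = 142.56 mm, y_c = 45.80 mm

plate: A = 280 × 90 = 25200.00, centroid at (140.00, 45.00).
hole 1: A = −(47 × 27) = -1269.00, centroid at (144.50, 44.50).
hole 2: A = −(61 × 18) = -1098.00, centroid at (81.50, 29.00).
ΣA = 22833.00 mm²
ΣAx_c = (25200.00)(140.00) + (-1269.00)(144.50) + (-1098.00)(81.50) = 3255142.50 mm³
ΣAy_c = (25200.00)(45.00) + (-1269.00)(44.50) + (-1098.00)(29.00) = 1045687.50 mm³
x_c = 3255142.50 / 22833.00 = 142.56 mm
y_c = 1045687.50 / 22833.00 = 45.80 mm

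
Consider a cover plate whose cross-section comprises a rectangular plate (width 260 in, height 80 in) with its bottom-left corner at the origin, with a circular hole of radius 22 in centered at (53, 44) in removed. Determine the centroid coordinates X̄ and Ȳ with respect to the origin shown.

plate: A = 260 × 80 = 20800.00, centroid at (130.00, 40.00).
hole: A = −π·22² = -1520.53, centroid at (53.00, 44.00).
ΣA = 19279.47 in²
ΣAX̄ = (20800.00)(130.00) + (-1520.53)(53.00) = 2623411.87 in³
ΣAȲ = (20800.00)(40.00) + (-1520.53)(44.00) = 765096.64 in³
X̄ = 2623411.87 / 19279.47 = 136.07 in
Ȳ = 765096.64 / 19279.47 = 39.68 in

X̄ = 136.07 in, Ȳ = 39.68 in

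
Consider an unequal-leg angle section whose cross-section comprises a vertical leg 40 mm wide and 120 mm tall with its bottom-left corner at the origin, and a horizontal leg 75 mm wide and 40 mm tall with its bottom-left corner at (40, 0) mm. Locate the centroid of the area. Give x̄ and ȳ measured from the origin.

x̄ = 42.12 mm, ȳ = 44.62 mm

vertical leg: A = 40 × 120 = 4800.00, centroid at (20.00, 60.00).
horizontal leg: A = 75 × 40 = 3000.00, centroid at (77.50, 20.00).
ΣA = 7800.00 mm²
ΣAx̄ = (4800.00)(20.00) + (3000.00)(77.50) = 328500.00 mm³
ΣAȳ = (4800.00)(60.00) + (3000.00)(20.00) = 348000.00 mm³
x̄ = 328500.00 / 7800.00 = 42.12 mm
ȳ = 348000.00 / 7800.00 = 44.62 mm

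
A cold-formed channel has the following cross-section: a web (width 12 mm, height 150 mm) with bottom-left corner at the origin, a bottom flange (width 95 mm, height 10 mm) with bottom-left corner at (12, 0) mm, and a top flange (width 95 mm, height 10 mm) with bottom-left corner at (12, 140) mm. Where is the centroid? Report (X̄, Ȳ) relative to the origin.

Part | A | x̄ᵢ | ȳᵢ | A·x̄ᵢ | A·ȳᵢ
web | 1800.00 | 6.00 | 75.00 | 10800.00 | 135000.00
bottom flange | 950.00 | 59.50 | 5.00 | 56525.00 | 4750.00
top flange | 950.00 | 59.50 | 145.00 | 56525.00 | 137750.00
Σ | 3700.00 |  |  | 123850.00 | 277500.00
X̄ = 123850.00 / 3700.00 = 33.47 mm
Ȳ = 277500.00 / 3700.00 = 75.00 mm

X̄ = 33.47 mm, Ȳ = 75.00 mm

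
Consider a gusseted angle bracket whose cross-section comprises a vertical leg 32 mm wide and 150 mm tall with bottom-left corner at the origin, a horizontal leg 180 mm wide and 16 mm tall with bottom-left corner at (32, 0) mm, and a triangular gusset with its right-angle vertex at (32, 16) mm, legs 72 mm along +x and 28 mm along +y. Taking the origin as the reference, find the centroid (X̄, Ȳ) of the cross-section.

X̄ = 55.78 mm, Ȳ = 47.03 mm

vertical leg: A = 32 × 150 = 4800.00, centroid at (16.00, 75.00).
horizontal leg: A = 180 × 16 = 2880.00, centroid at (122.00, 8.00).
gusset: A = ½·72·28 = 1008.00, centroid at (56.00, 25.33).
ΣA = 8688.00 mm²
ΣAX̄ = (4800.00)(16.00) + (2880.00)(122.00) + (1008.00)(56.00) = 484608.00 mm³
ΣAȲ = (4800.00)(75.00) + (2880.00)(8.00) + (1008.00)(25.33) = 408576.00 mm³
X̄ = 484608.00 / 8688.00 = 55.78 mm
Ȳ = 408576.00 / 8688.00 = 47.03 mm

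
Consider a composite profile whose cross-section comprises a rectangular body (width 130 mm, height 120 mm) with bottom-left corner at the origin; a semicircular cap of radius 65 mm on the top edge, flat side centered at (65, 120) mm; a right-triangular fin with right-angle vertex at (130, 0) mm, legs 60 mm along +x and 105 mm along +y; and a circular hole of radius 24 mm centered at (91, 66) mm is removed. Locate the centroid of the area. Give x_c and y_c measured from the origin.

x_c = 74.36 mm, y_c = 80.85 mm

rectangular body: A = 130 × 120 = 15600.00, centroid at (65.00, 60.00).
semicircular top: A = ½π·65² = 6636.61, centroid at (65.00, 147.59).
triangular fin: A = ½·60·105 = 3150.00, centroid at (150.00, 35.00).
hole: A = −π·24² = -1809.56, centroid at (91.00, 66.00).
ΣA = 23577.06 mm²
ΣAx_c = (15600.00)(65.00) + (6636.61)(65.00) + (3150.00)(150.00) + (-1809.56)(91.00) = 1753210.22 mm³
ΣAy_c = (15600.00)(60.00) + (6636.61)(147.59) + (3150.00)(35.00) + (-1809.56)(66.00) = 1906296.28 mm³
x_c = 1753210.22 / 23577.06 = 74.36 mm
y_c = 1906296.28 / 23577.06 = 80.85 mm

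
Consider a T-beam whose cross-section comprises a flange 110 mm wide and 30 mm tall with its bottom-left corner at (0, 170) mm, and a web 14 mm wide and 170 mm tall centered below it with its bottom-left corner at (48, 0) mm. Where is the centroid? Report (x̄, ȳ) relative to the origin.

web: A = 14 × 170 = 2380.00, centroid at (55.00, 85.00).
flange: A = 110 × 30 = 3300.00, centroid at (55.00, 185.00).
ΣA = 5680.00 mm²
ΣAx̄ = (2380.00)(55.00) + (3300.00)(55.00) = 312400.00 mm³
ΣAȳ = (2380.00)(85.00) + (3300.00)(185.00) = 812800.00 mm³
x̄ = 312400.00 / 5680.00 = 55.00 mm
ȳ = 812800.00 / 5680.00 = 143.10 mm

x̄ = 55.00 mm, ȳ = 143.10 mm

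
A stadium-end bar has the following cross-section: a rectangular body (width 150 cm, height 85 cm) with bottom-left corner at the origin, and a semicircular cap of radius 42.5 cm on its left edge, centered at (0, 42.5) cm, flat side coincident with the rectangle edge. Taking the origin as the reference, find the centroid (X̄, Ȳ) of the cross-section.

X̄ = 58.06 cm, Ȳ = 42.50 cm

Part | A | x̄ᵢ | ȳᵢ | A·x̄ᵢ | A·ȳᵢ
rectangular body | 12750.00 | 75.00 | 42.50 | 956250.00 | 541875.00
semicircular end | 2837.25 | -18.04 | 42.50 | -51177.08 | 120583.16
Σ | 15587.25 |  |  | 905072.92 | 662458.16
X̄ = 905072.92 / 15587.25 = 58.06 cm
Ȳ = 662458.16 / 15587.25 = 42.50 cm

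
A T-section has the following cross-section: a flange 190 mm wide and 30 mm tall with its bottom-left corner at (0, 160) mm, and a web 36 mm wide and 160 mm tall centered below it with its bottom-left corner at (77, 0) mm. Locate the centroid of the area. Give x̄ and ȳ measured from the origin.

Part | A | x̄ᵢ | ȳᵢ | A·x̄ᵢ | A·ȳᵢ
web | 5760.00 | 95.00 | 80.00 | 547200.00 | 460800.00
flange | 5700.00 | 95.00 | 175.00 | 541500.00 | 997500.00
Σ | 11460.00 |  |  | 1088700.00 | 1458300.00
x̄ = 1088700.00 / 11460.00 = 95.00 mm
ȳ = 1458300.00 / 11460.00 = 127.25 mm

x̄ = 95.00 mm, ȳ = 127.25 mm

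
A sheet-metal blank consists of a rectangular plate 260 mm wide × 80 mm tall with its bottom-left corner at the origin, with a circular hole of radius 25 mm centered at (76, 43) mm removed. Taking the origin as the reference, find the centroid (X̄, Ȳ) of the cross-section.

Part | A | x̄ᵢ | ȳᵢ | A·x̄ᵢ | A·ȳᵢ
plate | 20800.00 | 130.00 | 40.00 | 2704000.00 | 832000.00
hole | -1963.50 | 76.00 | 43.00 | -149225.65 | -84430.30
Σ | 18836.50 |  |  | 2554774.35 | 747569.70
X̄ = 2554774.35 / 18836.50 = 135.63 mm
Ȳ = 747569.70 / 18836.50 = 39.69 mm

X̄ = 135.63 mm, Ȳ = 39.69 mm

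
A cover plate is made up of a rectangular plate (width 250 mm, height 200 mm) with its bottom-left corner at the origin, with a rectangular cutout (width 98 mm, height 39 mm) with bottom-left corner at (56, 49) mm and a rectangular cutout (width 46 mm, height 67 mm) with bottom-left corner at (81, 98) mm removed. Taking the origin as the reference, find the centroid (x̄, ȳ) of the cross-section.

x̄ = 128.28 mm, ȳ = 100.54 mm

plate: A = 250 × 200 = 50000.00, centroid at (125.00, 100.00).
hole 1: A = −(98 × 39) = -3822.00, centroid at (105.00, 68.50).
hole 2: A = −(46 × 67) = -3082.00, centroid at (104.00, 131.50).
ΣA = 43096.00 mm²
ΣAx̄ = (50000.00)(125.00) + (-3822.00)(105.00) + (-3082.00)(104.00) = 5528162.00 mm³
ΣAȳ = (50000.00)(100.00) + (-3822.00)(68.50) + (-3082.00)(131.50) = 4332910.00 mm³
x̄ = 5528162.00 / 43096.00 = 128.28 mm
ȳ = 4332910.00 / 43096.00 = 100.54 mm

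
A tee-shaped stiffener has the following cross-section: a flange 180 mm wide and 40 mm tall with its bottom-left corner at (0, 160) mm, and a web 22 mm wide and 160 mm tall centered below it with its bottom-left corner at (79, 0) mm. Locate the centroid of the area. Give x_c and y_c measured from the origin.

Part | A | x̄ᵢ | ȳᵢ | A·x̄ᵢ | A·ȳᵢ
web | 3520.00 | 90.00 | 80.00 | 316800.00 | 281600.00
flange | 7200.00 | 90.00 | 180.00 | 648000.00 | 1296000.00
Σ | 10720.00 |  |  | 964800.00 | 1577600.00
x_c = 964800.00 / 10720.00 = 90.00 mm
y_c = 1577600.00 / 10720.00 = 147.16 mm

x_c = 90.00 mm, y_c = 147.16 mm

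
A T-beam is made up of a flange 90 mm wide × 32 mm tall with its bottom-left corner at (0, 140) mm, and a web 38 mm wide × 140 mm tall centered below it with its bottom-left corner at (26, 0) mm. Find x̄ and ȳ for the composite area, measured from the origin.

x̄ = 45.00 mm, ȳ = 100.20 mm

web: A = 38 × 140 = 5320.00, centroid at (45.00, 70.00).
flange: A = 90 × 32 = 2880.00, centroid at (45.00, 156.00).
ΣA = 8200.00 mm²
ΣAx̄ = (5320.00)(45.00) + (2880.00)(45.00) = 369000.00 mm³
ΣAȳ = (5320.00)(70.00) + (2880.00)(156.00) = 821680.00 mm³
x̄ = 369000.00 / 8200.00 = 45.00 mm
ȳ = 821680.00 / 8200.00 = 100.20 mm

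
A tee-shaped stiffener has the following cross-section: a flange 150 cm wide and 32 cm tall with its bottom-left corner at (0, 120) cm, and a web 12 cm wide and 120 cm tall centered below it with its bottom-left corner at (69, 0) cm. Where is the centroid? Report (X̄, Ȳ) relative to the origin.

X̄ = 75.00 cm, Ȳ = 118.46 cm

web: A = 12 × 120 = 1440.00, centroid at (75.00, 60.00).
flange: A = 150 × 32 = 4800.00, centroid at (75.00, 136.00).
ΣA = 6240.00 cm²
ΣAX̄ = (1440.00)(75.00) + (4800.00)(75.00) = 468000.00 cm³
ΣAȲ = (1440.00)(60.00) + (4800.00)(136.00) = 739200.00 cm³
X̄ = 468000.00 / 6240.00 = 75.00 cm
Ȳ = 739200.00 / 6240.00 = 118.46 cm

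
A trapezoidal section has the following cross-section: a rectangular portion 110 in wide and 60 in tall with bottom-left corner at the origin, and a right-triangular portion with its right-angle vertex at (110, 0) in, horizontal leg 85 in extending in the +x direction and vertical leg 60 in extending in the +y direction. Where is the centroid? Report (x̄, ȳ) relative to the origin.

x̄ = 78.22 in, ȳ = 27.21 in

rectangular portion: A = 110 × 60 = 6600.00, centroid at (55.00, 30.00).
triangular portion: A = ½·85·60 = 2550.00, centroid at (138.33, 20.00).
ΣA = 9150.00 in²
ΣAx̄ = (6600.00)(55.00) + (2550.00)(138.33) = 715750.00 in³
ΣAȳ = (6600.00)(30.00) + (2550.00)(20.00) = 249000.00 in³
x̄ = 715750.00 / 9150.00 = 78.22 in
ȳ = 249000.00 / 9150.00 = 27.21 in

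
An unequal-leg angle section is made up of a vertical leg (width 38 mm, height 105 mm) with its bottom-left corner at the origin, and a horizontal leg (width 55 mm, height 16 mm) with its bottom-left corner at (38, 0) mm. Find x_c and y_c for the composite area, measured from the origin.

vertical leg: A = 38 × 105 = 3990.00, centroid at (19.00, 52.50).
horizontal leg: A = 55 × 16 = 880.00, centroid at (65.50, 8.00).
ΣA = 4870.00 mm²
ΣAx_c = (3990.00)(19.00) + (880.00)(65.50) = 133450.00 mm³
ΣAy_c = (3990.00)(52.50) + (880.00)(8.00) = 216515.00 mm³
x_c = 133450.00 / 4870.00 = 27.40 mm
y_c = 216515.00 / 4870.00 = 44.46 mm

x_c = 27.40 mm, y_c = 44.46 mm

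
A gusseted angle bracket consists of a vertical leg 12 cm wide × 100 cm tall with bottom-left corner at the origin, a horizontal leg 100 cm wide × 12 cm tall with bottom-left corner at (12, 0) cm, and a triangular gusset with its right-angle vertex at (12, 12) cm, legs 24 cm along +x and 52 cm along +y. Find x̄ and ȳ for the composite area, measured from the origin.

vertical leg: A = 12 × 100 = 1200.00, centroid at (6.00, 50.00).
horizontal leg: A = 100 × 12 = 1200.00, centroid at (62.00, 6.00).
gusset: A = ½·24·52 = 624.00, centroid at (20.00, 29.33).
ΣA = 3024.00 cm²
ΣAx̄ = (1200.00)(6.00) + (1200.00)(62.00) + (624.00)(20.00) = 94080.00 cm³
ΣAȳ = (1200.00)(50.00) + (1200.00)(6.00) + (624.00)(29.33) = 85504.00 cm³
x̄ = 94080.00 / 3024.00 = 31.11 cm
ȳ = 85504.00 / 3024.00 = 28.28 cm

x̄ = 31.11 cm, ȳ = 28.28 cm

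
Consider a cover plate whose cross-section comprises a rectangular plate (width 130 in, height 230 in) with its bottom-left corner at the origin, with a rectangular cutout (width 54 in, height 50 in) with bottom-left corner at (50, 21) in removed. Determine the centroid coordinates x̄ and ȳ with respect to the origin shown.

plate: A = 130 × 230 = 29900.00, centroid at (65.00, 115.00).
hole: A = −(54 × 50) = -2700.00, centroid at (77.00, 46.00).
ΣA = 27200.00 in²
ΣAx̄ = (29900.00)(65.00) + (-2700.00)(77.00) = 1735600.00 in³
ΣAȳ = (29900.00)(115.00) + (-2700.00)(46.00) = 3314300.00 in³
x̄ = 1735600.00 / 27200.00 = 63.81 in
ȳ = 3314300.00 / 27200.00 = 121.85 in

x̄ = 63.81 in, ȳ = 121.85 in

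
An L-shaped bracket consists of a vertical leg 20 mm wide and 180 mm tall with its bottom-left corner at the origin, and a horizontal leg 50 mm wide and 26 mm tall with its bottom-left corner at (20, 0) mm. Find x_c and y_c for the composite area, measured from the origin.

x_c = 19.29 mm, y_c = 69.57 mm

Part | A | x̄ᵢ | ȳᵢ | A·x̄ᵢ | A·ȳᵢ
vertical leg | 3600.00 | 10.00 | 90.00 | 36000.00 | 324000.00
horizontal leg | 1300.00 | 45.00 | 13.00 | 58500.00 | 16900.00
Σ | 4900.00 |  |  | 94500.00 | 340900.00
x_c = 94500.00 / 4900.00 = 19.29 mm
y_c = 340900.00 / 4900.00 = 69.57 mm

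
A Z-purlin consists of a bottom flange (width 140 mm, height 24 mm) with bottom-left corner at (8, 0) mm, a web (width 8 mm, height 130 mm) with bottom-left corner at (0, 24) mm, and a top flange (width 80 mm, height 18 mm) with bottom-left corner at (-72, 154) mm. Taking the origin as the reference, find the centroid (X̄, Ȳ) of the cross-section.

X̄ = 37.70 mm, Ȳ = 62.95 mm

bottom flange: A = 140 × 24 = 3360.00, centroid at (78.00, 12.00).
web: A = 8 × 130 = 1040.00, centroid at (4.00, 89.00).
top flange: A = 80 × 18 = 1440.00, centroid at (-32.00, 163.00).
ΣA = 5840.00 mm²
ΣAX̄ = (3360.00)(78.00) + (1040.00)(4.00) + (1440.00)(-32.00) = 220160.00 mm³
ΣAȲ = (3360.00)(12.00) + (1040.00)(89.00) + (1440.00)(163.00) = 367600.00 mm³
X̄ = 220160.00 / 5840.00 = 37.70 mm
Ȳ = 367600.00 / 5840.00 = 62.95 mm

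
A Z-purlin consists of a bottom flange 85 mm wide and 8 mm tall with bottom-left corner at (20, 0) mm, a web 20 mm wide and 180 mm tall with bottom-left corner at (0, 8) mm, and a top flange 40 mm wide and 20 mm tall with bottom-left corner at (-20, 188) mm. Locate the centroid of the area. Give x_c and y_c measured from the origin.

Part | A | x̄ᵢ | ȳᵢ | A·x̄ᵢ | A·ȳᵢ
bottom flange | 680.00 | 62.50 | 4.00 | 42500.00 | 2720.00
web | 3600.00 | 10.00 | 98.00 | 36000.00 | 352800.00
top flange | 800.00 | 0.00 | 198.00 | 0.00 | 158400.00
Σ | 5080.00 |  |  | 78500.00 | 513920.00
x_c = 78500.00 / 5080.00 = 15.45 mm
y_c = 513920.00 / 5080.00 = 101.17 mm

x_c = 15.45 mm, y_c = 101.17 mm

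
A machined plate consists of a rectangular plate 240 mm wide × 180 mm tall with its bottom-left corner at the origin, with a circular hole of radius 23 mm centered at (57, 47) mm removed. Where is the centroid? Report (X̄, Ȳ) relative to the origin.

X̄ = 122.52 mm, Ȳ = 91.72 mm

plate: A = 240 × 180 = 43200.00, centroid at (120.00, 90.00).
hole: A = −π·23² = -1661.90, centroid at (57.00, 47.00).
ΣA = 41538.10 mm²
ΣAX̄ = (43200.00)(120.00) + (-1661.90)(57.00) = 5089271.56 mm³
ΣAȲ = (43200.00)(90.00) + (-1661.90)(47.00) = 3809890.58 mm³
X̄ = 5089271.56 / 41538.10 = 122.52 mm
Ȳ = 3809890.58 / 41538.10 = 91.72 mm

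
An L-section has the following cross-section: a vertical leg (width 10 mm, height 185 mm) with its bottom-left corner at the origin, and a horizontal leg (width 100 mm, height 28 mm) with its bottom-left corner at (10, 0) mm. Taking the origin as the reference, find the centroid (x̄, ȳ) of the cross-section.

x̄ = 38.12 mm, ȳ = 45.23 mm

vertical leg: A = 10 × 185 = 1850.00, centroid at (5.00, 92.50).
horizontal leg: A = 100 × 28 = 2800.00, centroid at (60.00, 14.00).
ΣA = 4650.00 mm², ΣAx̄ = 177250.00 mm³, ΣAȳ = 210325.00 mm³.
x̄ = 177250.00/4650.00 = 38.12 mm; ȳ = 210325.00/4650.00 = 45.23 mm.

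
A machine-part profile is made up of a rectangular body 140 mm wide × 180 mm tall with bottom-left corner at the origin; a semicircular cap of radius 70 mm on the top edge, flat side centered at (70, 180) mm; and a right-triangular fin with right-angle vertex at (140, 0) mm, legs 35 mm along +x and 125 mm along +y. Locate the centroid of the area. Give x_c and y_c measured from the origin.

x_c = 75.09 mm, y_c = 113.25 mm

Part | A | x̄ᵢ | ȳᵢ | A·x̄ᵢ | A·ȳᵢ
rectangular body | 25200.00 | 70.00 | 90.00 | 1764000.00 | 2268000.00
semicircular top | 7696.90 | 70.00 | 209.71 | 538783.14 | 1614109.03
triangular fin | 2187.50 | 151.67 | 41.67 | 331770.83 | 91145.83
Σ | 35084.40 |  |  | 2634553.97 | 3973254.86
x_c = 2634553.97 / 35084.40 = 75.09 mm
y_c = 3973254.86 / 35084.40 = 113.25 mm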